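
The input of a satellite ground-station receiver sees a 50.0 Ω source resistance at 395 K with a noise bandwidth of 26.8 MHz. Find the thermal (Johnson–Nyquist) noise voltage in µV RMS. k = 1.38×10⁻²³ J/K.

5.41 µV

V_n = √(4kTRB)
4kTRB = 4 × 1.38×10⁻²³ × 395 × 5.00×10¹ × 2.68×10⁷ = 2.92×10⁻¹¹ V²
V_n = √(2.92×10⁻¹¹) = 5.41×10⁻⁶ V = 5.41 µV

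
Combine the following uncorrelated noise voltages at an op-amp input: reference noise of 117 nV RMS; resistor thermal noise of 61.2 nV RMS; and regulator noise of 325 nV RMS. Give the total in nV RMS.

351 nV

Uncorrelated sources add in power (mean-square): V_tot = √(ΣV_i²)
V_tot = √[(1.17×10⁻⁷)² + (6.12×10⁻⁸)² + (3.25×10⁻⁷)²] = 3.51×10⁻⁷ V = 351 nV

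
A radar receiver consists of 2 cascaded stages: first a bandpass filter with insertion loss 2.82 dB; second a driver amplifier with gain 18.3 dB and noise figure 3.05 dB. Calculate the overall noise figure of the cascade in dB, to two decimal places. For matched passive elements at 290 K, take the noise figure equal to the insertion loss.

Convert to linear (a loss of L dB is a gain of −L dB): F_i = 10^(NF_i/10), G_i = 10^(G_i,dB/10)
  Stage 1: F_1 = 10^(2.82/10) = 1.914, G_1 = 10^(−2.82/10) = 0.5224
  Stage 2: F_2 = 10^(3.05/10) = 2.018, G_2 = 10^(18.3/10) = 67.61
Friis cascade:
  F = 1.914 + (2.018 − 1)/0.5224 = 3.864
NF = 10 log₁₀(3.864) = 5.87 dB

5.87 dB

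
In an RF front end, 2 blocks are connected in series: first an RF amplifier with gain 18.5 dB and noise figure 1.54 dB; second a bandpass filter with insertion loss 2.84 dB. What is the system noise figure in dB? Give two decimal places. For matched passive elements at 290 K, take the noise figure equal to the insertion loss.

1.58 dB

Convert to linear (a loss of L dB is a gain of −L dB): F_i = 10^(NF_i/10), G_i = 10^(G_i,dB/10)
  Stage 1: F_1 = 10^(1.54/10) = 1.426, G_1 = 10^(18.5/10) = 70.79
  Stage 2: F_2 = 10^(2.84/10) = 1.923, G_2 = 10^(−2.84/10) = 0.5200
Friis cascade:
  F = 1.426 + (1.923 − 1)/70.79 = 1.439
NF = 10 log₁₀(1.439) = 1.58 dB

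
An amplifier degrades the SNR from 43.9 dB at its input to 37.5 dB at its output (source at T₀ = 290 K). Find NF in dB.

6.4 dB

NF (dB) = SNR_in(dB) − SNR_out(dB) when the source is at T₀
NF = 43.9 − 37.5 = 6.4 dB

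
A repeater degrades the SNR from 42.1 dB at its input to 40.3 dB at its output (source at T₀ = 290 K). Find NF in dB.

1.8 dB

NF (dB) = SNR_in(dB) − SNR_out(dB) when the source is at T₀
NF = 42.1 − 40.3 = 1.8 dB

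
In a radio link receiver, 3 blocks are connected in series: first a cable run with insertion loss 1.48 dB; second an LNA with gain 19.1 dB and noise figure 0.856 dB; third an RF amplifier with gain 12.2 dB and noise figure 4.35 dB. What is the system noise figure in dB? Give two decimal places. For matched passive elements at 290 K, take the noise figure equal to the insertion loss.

2.41 dB

Convert to linear (a loss of L dB is a gain of −L dB): F_i = 10^(NF_i/10), G_i = 10^(G_i,dB/10)
  Stage 1: F_1 = 10^(1.48/10) = 1.406, G_1 = 10^(−1.48/10) = 0.7112
  Stage 2: F_2 = 10^(0.856/10) = 1.218, G_2 = 10^(19.1/10) = 81.28
  Stage 3: F_3 = 10^(4.35/10) = 2.723, G_3 = 10^(12.2/10) = 16.60
Friis cascade:
  F = 1.406 + (1.218 − 1)/0.7112 + (2.723 − 1)/57.81 = 1.742
NF = 10 log₁₀(1.742) = 2.41 dB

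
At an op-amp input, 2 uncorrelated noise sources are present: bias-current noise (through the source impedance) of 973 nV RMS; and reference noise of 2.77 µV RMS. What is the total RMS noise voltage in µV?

2.94 µV

Uncorrelated sources add in power (mean-square): V_tot = √(ΣV_i²)
V_tot = √[(9.73×10⁻⁷)² + (2.77×10⁻⁶)²] = 2.94×10⁻⁶ V = 2.94 µV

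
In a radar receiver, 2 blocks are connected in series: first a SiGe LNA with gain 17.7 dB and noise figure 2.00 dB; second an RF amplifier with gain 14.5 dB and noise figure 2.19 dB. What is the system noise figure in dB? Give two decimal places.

2.03 dB

Convert to linear (a loss of L dB is a gain of −L dB): F_i = 10^(NF_i/10), G_i = 10^(G_i,dB/10)
  Stage 1: F_1 = 10^(2.00/10) = 1.585, G_1 = 10^(17.7/10) = 58.88
  Stage 2: F_2 = 10^(2.19/10) = 1.656, G_2 = 10^(14.5/10) = 28.18
Friis cascade:
  F = 1.585 + (1.656 − 1)/58.88 = 1.596
NF = 10 log₁₀(1.596) = 2.03 dB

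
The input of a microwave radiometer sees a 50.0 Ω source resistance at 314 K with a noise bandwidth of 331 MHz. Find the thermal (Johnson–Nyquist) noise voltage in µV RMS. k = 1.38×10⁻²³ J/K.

16.9 µV

V_n = √(4kTRB)
4kTRB = 4 × 1.38×10⁻²³ × 314 × 5.00×10¹ × 3.31×10⁸ = 2.87×10⁻¹⁰ V²
V_n = √(2.87×10⁻¹⁰) = 1.69×10⁻⁵ V = 16.9 µV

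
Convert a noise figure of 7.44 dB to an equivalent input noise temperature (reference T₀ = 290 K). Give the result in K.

F = 10^(7.44/10) = 5.54626
T_e = (F − 1)·T₀ = (5.54626 − 1) × 290 = 1318 K

1318 K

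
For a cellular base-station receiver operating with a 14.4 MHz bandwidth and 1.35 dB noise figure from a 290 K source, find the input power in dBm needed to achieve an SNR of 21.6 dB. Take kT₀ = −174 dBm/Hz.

−79.5 dBm

Sensitivity = −174 + 10 log₁₀(B) + NF + SNR_min
= −174 + 71.58 + 1.35 + 21.6
= −79.47 dBm → −79.5 dBm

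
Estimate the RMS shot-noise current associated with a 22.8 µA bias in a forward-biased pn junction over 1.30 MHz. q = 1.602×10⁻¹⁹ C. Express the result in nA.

I_n = √(2qI·B)
2qI·B = 2 × 1.602×10⁻¹⁹ × 2.28×10⁻⁵ × 1.30×10⁶ = 9.50×10⁻¹⁸ A²
I_n = √(9.50×10⁻¹⁸) = 3.08×10⁻⁹ A = 3.08 nA

3.08 nA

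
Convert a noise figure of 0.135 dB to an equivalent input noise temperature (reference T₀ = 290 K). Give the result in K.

F = 10^(0.135/10) = 1.03157
T_e = (F − 1)·T₀ = (1.03157 − 1) × 290 = 9.16 K

9.16 K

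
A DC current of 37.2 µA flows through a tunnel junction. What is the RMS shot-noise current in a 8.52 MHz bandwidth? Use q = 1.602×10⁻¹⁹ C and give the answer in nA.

10.1 nA

I_n = √(2qI·B)
2qI·B = 2 × 1.602×10⁻¹⁹ × 3.72×10⁻⁵ × 8.52×10⁶ = 1.02×10⁻¹⁶ A²
I_n = √(1.02×10⁻¹⁶) = 1.01×10⁻⁸ A = 10.1 nA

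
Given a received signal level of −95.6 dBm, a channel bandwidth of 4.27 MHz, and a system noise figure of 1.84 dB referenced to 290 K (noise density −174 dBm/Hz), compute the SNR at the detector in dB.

Noise floor: N = −174 + 10 log₁₀(B) + NF
10 log₁₀(4.27×10⁶) = 66.3 dB
N = −174 + 66.3 + 1.84 = −105.86 dBm
SNR = P_sig − N = −95.6 − (−105.86) = 10.26 dB → 10.3 dB

10.3 dB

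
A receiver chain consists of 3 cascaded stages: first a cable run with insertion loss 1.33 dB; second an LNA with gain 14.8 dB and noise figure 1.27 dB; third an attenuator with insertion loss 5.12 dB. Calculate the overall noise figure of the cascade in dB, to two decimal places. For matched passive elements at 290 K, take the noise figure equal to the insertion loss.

2.84 dB

Convert to linear (a loss of L dB is a gain of −L dB): F_i = 10^(NF_i/10), G_i = 10^(G_i,dB/10)
  Stage 1: F_1 = 10^(1.33/10) = 1.358, G_1 = 10^(−1.33/10) = 0.7362
  Stage 2: F_2 = 10^(1.27/10) = 1.340, G_2 = 10^(14.8/10) = 30.20
  Stage 3: F_3 = 10^(5.12/10) = 3.251, G_3 = 10^(−5.12/10) = 0.3076
Friis cascade:
  F = 1.358 + (1.340 − 1)/0.7362 + (3.251 − 1)/22.23 = 1.921
NF = 10 log₁₀(1.921) = 2.84 dB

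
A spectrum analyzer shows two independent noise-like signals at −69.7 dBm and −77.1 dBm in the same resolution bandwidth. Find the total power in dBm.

Convert to linear, add, convert back:
P₁ = 1.07×10⁻¹⁰ W, P₂ = 1.95×10⁻¹¹ W
P_tot = 1.27×10⁻¹⁰ W → 10 log₁₀(P_tot / 10⁻³) = −69.0 dBm

−69.0 dBm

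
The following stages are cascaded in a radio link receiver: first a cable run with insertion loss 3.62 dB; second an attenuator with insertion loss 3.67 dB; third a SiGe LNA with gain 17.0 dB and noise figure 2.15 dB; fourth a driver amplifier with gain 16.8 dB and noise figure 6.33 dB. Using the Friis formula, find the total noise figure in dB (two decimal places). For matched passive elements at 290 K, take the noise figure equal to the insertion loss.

9.61 dB

Convert to linear (a loss of L dB is a gain of −L dB): F_i = 10^(NF_i/10), G_i = 10^(G_i,dB/10)
  Stage 1: F_1 = 10^(3.62/10) = 2.301, G_1 = 10^(−3.62/10) = 0.4345
  Stage 2: F_2 = 10^(3.67/10) = 2.328, G_2 = 10^(−3.67/10) = 0.4295
  Stage 3: F_3 = 10^(2.15/10) = 1.641, G_3 = 10^(17.0/10) = 50.12
  Stage 4: F_4 = 10^(6.33/10) = 4.295, G_4 = 10^(16.8/10) = 47.86
Friis cascade:
  F = 2.301 + (2.328 − 1)/0.4345 + (1.641 − 1)/0.1866 + (4.295 − 1)/9.354 = 9.143
NF = 10 log₁₀(9.143) = 9.61 dB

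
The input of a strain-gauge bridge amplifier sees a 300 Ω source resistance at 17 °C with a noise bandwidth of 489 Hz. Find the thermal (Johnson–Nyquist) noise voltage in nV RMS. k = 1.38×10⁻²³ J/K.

48.5 nV

T = 17 °C + 273.15 = 290.15 K
V_n = √(4kTRB)
4kTRB = 4 × 1.38×10⁻²³ × 290.15 × 3.00×10² × 4.89×10² = 2.35×10⁻¹⁵ V²
V_n = √(2.35×10⁻¹⁵) = 4.85×10⁻⁸ V = 48.5 nV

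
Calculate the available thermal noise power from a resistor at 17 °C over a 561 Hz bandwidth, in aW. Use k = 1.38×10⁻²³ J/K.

T = 17 °C + 273.15 = 290.15 K
P_n = kTB = 1.38×10⁻²³ × 290.15 × 5.61×10² = 2.25×10⁻¹⁸ W = 2.25 aW

2.25 aW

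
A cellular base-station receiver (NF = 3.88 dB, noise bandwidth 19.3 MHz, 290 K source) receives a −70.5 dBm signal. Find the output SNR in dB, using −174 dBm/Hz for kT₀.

Noise floor: N = −174 + 10 log₁₀(B) + NF
10 log₁₀(1.93×10⁷) = 72.86 dB
N = −174 + 72.86 + 3.88 = −97.26 dBm
SNR = P_sig − N = −70.5 − (−97.26) = 26.76 dB → 26.8 dB

26.8 dB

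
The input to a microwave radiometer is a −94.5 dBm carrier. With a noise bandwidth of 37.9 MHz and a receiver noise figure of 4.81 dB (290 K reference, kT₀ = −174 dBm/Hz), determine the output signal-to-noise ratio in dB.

−1.1 dB

Noise floor: N = −174 + 10 log₁₀(B) + NF
10 log₁₀(3.79×10⁷) = 75.79 dB
N = −174 + 75.79 + 4.81 = −93.40 dBm
SNR = P_sig − N = −94.5 − (−93.40) = −1.10 dB → −1.1 dB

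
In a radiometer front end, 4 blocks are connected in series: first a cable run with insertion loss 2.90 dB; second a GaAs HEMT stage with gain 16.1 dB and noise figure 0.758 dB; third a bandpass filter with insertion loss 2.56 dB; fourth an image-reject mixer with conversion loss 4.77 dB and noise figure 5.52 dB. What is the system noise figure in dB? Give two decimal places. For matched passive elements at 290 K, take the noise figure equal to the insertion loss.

Convert to linear (a loss of L dB is a gain of −L dB): F_i = 10^(NF_i/10), G_i = 10^(G_i,dB/10)
  Stage 1: F_1 = 10^(2.90/10) = 1.950, G_1 = 10^(−2.90/10) = 0.5129
  Stage 2: F_2 = 10^(0.758/10) = 1.191, G_2 = 10^(16.1/10) = 40.74
  Stage 3: F_3 = 10^(2.56/10) = 1.803, G_3 = 10^(−2.56/10) = 0.5546
  Stage 4: F_4 = 10^(5.52/10) = 3.565, G_4 = 10^(−4.77/10) = 0.3334
Friis cascade:
  F = 1.950 + (1.191 − 1)/0.5129 + (1.803 − 1)/20.89 + (3.565 − 1)/11.59 = 2.581
NF = 10 log₁₀(2.581) = 4.12 dB

4.12 dB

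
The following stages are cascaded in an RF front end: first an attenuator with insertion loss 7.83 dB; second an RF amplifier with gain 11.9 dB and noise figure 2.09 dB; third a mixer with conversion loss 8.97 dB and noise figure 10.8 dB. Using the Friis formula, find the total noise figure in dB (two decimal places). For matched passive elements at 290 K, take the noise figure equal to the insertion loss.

Convert to linear (a loss of L dB is a gain of −L dB): F_i = 10^(NF_i/10), G_i = 10^(G_i,dB/10)
  Stage 1: F_1 = 10^(7.83/10) = 6.067, G_1 = 10^(−7.83/10) = 0.1648
  Stage 2: F_2 = 10^(2.09/10) = 1.618, G_2 = 10^(11.9/10) = 15.49
  Stage 3: F_3 = 10^(10.8/10) = 12.02, G_3 = 10^(−8.97/10) = 0.1268
Friis cascade:
  F = 6.067 + (1.618 − 1)/0.1648 + (12.02 − 1)/2.553 = 14.14
NF = 10 log₁₀(14.14) = 11.50 dB

11.50 dB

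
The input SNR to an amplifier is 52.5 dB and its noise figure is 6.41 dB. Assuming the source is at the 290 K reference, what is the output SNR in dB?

By definition F = SNR_in/SNR_out, so in dB: SNR_out = SNR_in − NF
SNR_out = 52.5 − 6.41 = 46.09 dB

46.09 dB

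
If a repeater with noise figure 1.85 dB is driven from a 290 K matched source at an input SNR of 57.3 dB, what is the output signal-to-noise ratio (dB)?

By definition F = SNR_in/SNR_out, so in dB: SNR_out = SNR_in − NF
SNR_out = 57.3 − 1.85 = 55.45 dB

55.45 dB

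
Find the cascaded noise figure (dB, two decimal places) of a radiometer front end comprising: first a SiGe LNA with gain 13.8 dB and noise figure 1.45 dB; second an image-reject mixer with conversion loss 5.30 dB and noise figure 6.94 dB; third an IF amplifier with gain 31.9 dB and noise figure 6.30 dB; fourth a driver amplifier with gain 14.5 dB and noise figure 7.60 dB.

Convert to linear (a loss of L dB is a gain of −L dB): F_i = 10^(NF_i/10), G_i = 10^(G_i,dB/10)
  Stage 1: F_1 = 10^(1.45/10) = 1.396, G_1 = 10^(13.8/10) = 23.99
  Stage 2: F_2 = 10^(6.94/10) = 4.943, G_2 = 10^(−5.30/10) = 0.2951
  Stage 3: F_3 = 10^(6.30/10) = 4.266, G_3 = 10^(31.9/10) = 1549
  Stage 4: F_4 = 10^(7.60/10) = 5.754, G_4 = 10^(14.5/10) = 28.18
Friis cascade:
  F = 1.396 + (4.943 − 1)/23.99 + (4.266 − 1)/7.079 + (5.754 − 1)/1.096×10⁴ = 2.022
NF = 10 log₁₀(2.022) = 3.06 dB

3.06 dB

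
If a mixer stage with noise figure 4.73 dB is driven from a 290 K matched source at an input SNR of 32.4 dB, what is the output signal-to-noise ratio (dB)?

27.67 dB

By definition F = SNR_in/SNR_out, so in dB: SNR_out = SNR_in − NF
SNR_out = 32.4 − 4.73 = 27.67 dB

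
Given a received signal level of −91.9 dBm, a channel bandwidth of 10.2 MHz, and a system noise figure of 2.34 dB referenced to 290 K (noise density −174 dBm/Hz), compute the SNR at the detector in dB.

9.7 dB

Noise floor: N = −174 + 10 log₁₀(B) + NF
10 log₁₀(1.02×10⁷) = 70.09 dB
N = −174 + 70.09 + 2.34 = −101.57 dBm
SNR = P_sig − N = −91.9 − (−101.57) = 9.67 dB → 9.7 dB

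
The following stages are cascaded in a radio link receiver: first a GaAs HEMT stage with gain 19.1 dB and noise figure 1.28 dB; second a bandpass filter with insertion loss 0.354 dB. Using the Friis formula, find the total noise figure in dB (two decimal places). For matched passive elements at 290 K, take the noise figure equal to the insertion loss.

Convert to linear (a loss of L dB is a gain of −L dB): F_i = 10^(NF_i/10), G_i = 10^(G_i,dB/10)
  Stage 1: F_1 = 10^(1.28/10) = 1.343, G_1 = 10^(19.1/10) = 81.28
  Stage 2: F_2 = 10^(0.354/10) = 1.085, G_2 = 10^(−0.354/10) = 0.9217
Friis cascade:
  F = 1.343 + (1.085 − 1)/81.28 = 1.344
NF = 10 log₁₀(1.344) = 1.28 dB

1.28 dB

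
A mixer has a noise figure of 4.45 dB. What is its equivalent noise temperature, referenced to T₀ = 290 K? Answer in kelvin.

F = 10^(4.45/10) = 2.78612
T_e = (F − 1)·T₀ = (2.78612 − 1) × 290 = 518 K

518 K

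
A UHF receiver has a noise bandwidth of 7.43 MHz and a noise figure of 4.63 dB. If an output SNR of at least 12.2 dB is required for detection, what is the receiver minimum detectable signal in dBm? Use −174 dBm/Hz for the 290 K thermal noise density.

−88.5 dBm

Sensitivity = −174 + 10 log₁₀(B) + NF + SNR_min
= −174 + 68.71 + 4.63 + 12.2
= −88.46 dBm → −88.5 dBm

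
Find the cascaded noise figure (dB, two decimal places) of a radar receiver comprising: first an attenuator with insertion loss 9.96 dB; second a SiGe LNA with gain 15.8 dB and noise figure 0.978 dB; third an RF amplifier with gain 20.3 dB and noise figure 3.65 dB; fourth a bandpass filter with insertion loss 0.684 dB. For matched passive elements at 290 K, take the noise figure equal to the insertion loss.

11.06 dB

Convert to linear (a loss of L dB is a gain of −L dB): F_i = 10^(NF_i/10), G_i = 10^(G_i,dB/10)
  Stage 1: F_1 = 10^(9.96/10) = 9.908, G_1 = 10^(−9.96/10) = 0.1009
  Stage 2: F_2 = 10^(0.978/10) = 1.253, G_2 = 10^(15.8/10) = 38.02
  Stage 3: F_3 = 10^(3.65/10) = 2.317, G_3 = 10^(20.3/10) = 107.2
  Stage 4: F_4 = 10^(0.684/10) = 1.171, G_4 = 10^(−0.684/10) = 0.8543
Friis cascade:
  F = 9.908 + (1.253 − 1)/0.1009 + (2.317 − 1)/3.837 + (1.171 − 1)/411.1 = 12.75
NF = 10 log₁₀(12.75) = 11.06 dB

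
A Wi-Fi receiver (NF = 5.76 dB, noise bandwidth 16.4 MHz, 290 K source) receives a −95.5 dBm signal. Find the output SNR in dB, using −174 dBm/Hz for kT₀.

Noise floor: N = −174 + 10 log₁₀(B) + NF
10 log₁₀(1.64×10⁷) = 72.15 dB
N = −174 + 72.15 + 5.76 = −96.09 dBm
SNR = P_sig − N = −95.5 − (−96.09) = 0.59 dB → 0.6 dB

0.6 dB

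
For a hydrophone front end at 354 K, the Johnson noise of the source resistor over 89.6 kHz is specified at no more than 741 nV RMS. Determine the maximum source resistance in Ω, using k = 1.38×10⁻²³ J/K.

314 Ω

Johnson–Nyquist: V_n = √(4kTRB) ⇒ R = V_n² / (4kTB)
4kTB = 4 × 1.38×10⁻²³ × 354 × 8.96×10⁴ = 1.75×10⁻¹⁵
R = (7.41×10⁻⁷)² / 1.75×10⁻¹⁵ = 3.14×10² Ω = 314 Ω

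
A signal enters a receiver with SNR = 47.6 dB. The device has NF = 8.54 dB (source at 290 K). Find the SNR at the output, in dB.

By definition F = SNR_in/SNR_out, so in dB: SNR_out = SNR_in − NF
SNR_out = 47.6 − 8.54 = 39.06 dB

39.06 dB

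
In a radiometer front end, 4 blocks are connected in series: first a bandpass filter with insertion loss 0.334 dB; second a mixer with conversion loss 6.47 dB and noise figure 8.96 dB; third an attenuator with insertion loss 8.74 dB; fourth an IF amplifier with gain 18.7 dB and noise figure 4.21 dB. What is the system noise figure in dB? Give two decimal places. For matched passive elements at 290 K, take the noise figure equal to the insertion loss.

Convert to linear (a loss of L dB is a gain of −L dB): F_i = 10^(NF_i/10), G_i = 10^(G_i,dB/10)
  Stage 1: F_1 = 10^(0.334/10) = 1.080, G_1 = 10^(−0.334/10) = 0.9260
  Stage 2: F_2 = 10^(8.96/10) = 7.870, G_2 = 10^(−6.47/10) = 0.2254
  Stage 3: F_3 = 10^(8.74/10) = 7.482, G_3 = 10^(−8.74/10) = 0.1337
  Stage 4: F_4 = 10^(4.21/10) = 2.636, G_4 = 10^(18.7/10) = 74.13
Friis cascade:
  F = 1.080 + (7.870 − 1)/0.9260 + (7.482 − 1)/0.2087 + (2.636 − 1)/0.02790 = 98.20
NF = 10 log₁₀(98.20) = 19.92 dB

19.92 dB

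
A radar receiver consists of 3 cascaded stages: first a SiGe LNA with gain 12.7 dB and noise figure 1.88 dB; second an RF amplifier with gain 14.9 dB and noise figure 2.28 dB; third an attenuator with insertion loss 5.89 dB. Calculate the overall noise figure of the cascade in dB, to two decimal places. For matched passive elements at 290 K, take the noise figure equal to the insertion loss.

Convert to linear (a loss of L dB is a gain of −L dB): F_i = 10^(NF_i/10), G_i = 10^(G_i,dB/10)
  Stage 1: F_1 = 10^(1.88/10) = 1.542, G_1 = 10^(12.7/10) = 18.62
  Stage 2: F_2 = 10^(2.28/10) = 1.690, G_2 = 10^(14.9/10) = 30.90
  Stage 3: F_3 = 10^(5.89/10) = 3.882, G_3 = 10^(−5.89/10) = 0.2576
Friis cascade:
  F = 1.542 + (1.690 − 1)/18.62 + (3.882 − 1)/575.4 = 1.584
NF = 10 log₁₀(1.584) = 2.00 dB

2.00 dB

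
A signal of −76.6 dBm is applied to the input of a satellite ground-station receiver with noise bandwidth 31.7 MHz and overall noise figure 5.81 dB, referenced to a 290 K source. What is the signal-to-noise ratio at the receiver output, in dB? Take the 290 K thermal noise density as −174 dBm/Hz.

16.6 dB

Noise floor: N = −174 + 10 log₁₀(B) + NF
10 log₁₀(3.17×10⁷) = 75.01 dB
N = −174 + 75.01 + 5.81 = −93.18 dBm
SNR = P_sig − N = −76.6 − (−93.18) = 16.58 dB → 16.6 dB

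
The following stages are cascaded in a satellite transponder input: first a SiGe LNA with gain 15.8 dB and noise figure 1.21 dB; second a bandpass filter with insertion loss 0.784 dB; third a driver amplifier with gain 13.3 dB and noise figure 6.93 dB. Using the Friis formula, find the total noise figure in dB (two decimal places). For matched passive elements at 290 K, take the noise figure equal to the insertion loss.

Convert to linear (a loss of L dB is a gain of −L dB): F_i = 10^(NF_i/10), G_i = 10^(G_i,dB/10)
  Stage 1: F_1 = 10^(1.21/10) = 1.321, G_1 = 10^(15.8/10) = 38.02
  Stage 2: F_2 = 10^(0.784/10) = 1.198, G_2 = 10^(−0.784/10) = 0.8348
  Stage 3: F_3 = 10^(6.93/10) = 4.932, G_3 = 10^(13.3/10) = 21.38
Friis cascade:
  F = 1.321 + (1.198 − 1)/38.02 + (4.932 − 1)/31.74 = 1.450
NF = 10 log₁₀(1.450) = 1.61 dB

1.61 dB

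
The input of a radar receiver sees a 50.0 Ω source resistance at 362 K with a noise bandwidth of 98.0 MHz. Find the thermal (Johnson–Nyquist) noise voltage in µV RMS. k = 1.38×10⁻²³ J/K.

9.90 µV

V_n = √(4kTRB)
4kTRB = 4 × 1.38×10⁻²³ × 362 × 5.00×10¹ × 9.80×10⁷ = 9.79×10⁻¹¹ V²
V_n = √(9.79×10⁻¹¹) = 9.90×10⁻⁶ V = 9.90 µV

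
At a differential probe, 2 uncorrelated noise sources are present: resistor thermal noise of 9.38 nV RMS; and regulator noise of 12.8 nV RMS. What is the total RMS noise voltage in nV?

15.9 nV

Uncorrelated sources add in power (mean-square): V_tot = √(ΣV_i²)
V_tot = √[(9.38×10⁻⁹)² + (1.28×10⁻⁸)²] = 1.59×10⁻⁸ V = 15.9 nV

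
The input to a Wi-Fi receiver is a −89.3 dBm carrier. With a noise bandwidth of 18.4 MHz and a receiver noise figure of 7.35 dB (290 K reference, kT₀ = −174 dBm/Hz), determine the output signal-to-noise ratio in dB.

Noise floor: N = −174 + 10 log₁₀(B) + NF
10 log₁₀(1.84×10⁷) = 72.65 dB
N = −174 + 72.65 + 7.35 = −94.00 dBm
SNR = P_sig − N = −89.3 − (−94.00) = 4.70 dB → 4.7 dB

4.7 dB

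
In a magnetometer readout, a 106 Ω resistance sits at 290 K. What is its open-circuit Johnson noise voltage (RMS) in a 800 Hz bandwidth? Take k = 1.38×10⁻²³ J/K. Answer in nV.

36.8 nV

V_n = √(4kTRB)
4kTRB = 4 × 1.38×10⁻²³ × 290 × 1.06×10² × 8.00×10² = 1.36×10⁻¹⁵ V²
V_n = √(1.36×10⁻¹⁵) = 3.68×10⁻⁸ V = 36.8 nV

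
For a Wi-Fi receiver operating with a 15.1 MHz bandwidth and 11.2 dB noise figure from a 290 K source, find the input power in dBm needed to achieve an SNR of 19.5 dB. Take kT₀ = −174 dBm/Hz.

Sensitivity = −174 + 10 log₁₀(B) + NF + SNR_min
= −174 + 71.79 + 11.2 + 19.5
= −71.51 dBm → −71.5 dBm

−71.5 dBm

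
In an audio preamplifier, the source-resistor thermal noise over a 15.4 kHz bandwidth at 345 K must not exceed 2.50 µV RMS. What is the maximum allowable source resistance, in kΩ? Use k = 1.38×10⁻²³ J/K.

Johnson–Nyquist: V_n = √(4kTRB) ⇒ R = V_n² / (4kTB)
4kTB = 4 × 1.38×10⁻²³ × 345 × 1.54×10⁴ = 2.93×10⁻¹⁶
R = (2.50×10⁻⁶)² / 2.93×10⁻¹⁶ = 2.13×10⁴ Ω = 21.3 kΩ

21.3 kΩ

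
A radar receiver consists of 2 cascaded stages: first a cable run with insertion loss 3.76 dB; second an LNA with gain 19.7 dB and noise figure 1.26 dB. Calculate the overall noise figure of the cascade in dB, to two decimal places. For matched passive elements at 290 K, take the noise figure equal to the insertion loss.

5.02 dB

Convert to linear (a loss of L dB is a gain of −L dB): F_i = 10^(NF_i/10), G_i = 10^(G_i,dB/10)
  Stage 1: F_1 = 10^(3.76/10) = 2.377, G_1 = 10^(−3.76/10) = 0.4207
  Stage 2: F_2 = 10^(1.26/10) = 1.337, G_2 = 10^(19.7/10) = 93.33
Friis cascade:
  F = 2.377 + (1.337 − 1)/0.4207 = 3.177
NF = 10 log₁₀(3.177) = 5.02 dB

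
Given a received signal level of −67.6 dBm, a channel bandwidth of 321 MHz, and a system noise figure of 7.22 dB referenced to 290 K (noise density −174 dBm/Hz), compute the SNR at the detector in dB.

Noise floor: N = −174 + 10 log₁₀(B) + NF
10 log₁₀(3.21×10⁸) = 85.07 dB
N = −174 + 85.07 + 7.22 = −81.71 dBm
SNR = P_sig − N = −67.6 − (−81.71) = 14.11 dB → 14.1 dB

14.1 dB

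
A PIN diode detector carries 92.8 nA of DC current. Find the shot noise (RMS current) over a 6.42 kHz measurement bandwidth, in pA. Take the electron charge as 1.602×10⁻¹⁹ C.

I_n = √(2qI·B)
2qI·B = 2 × 1.602×10⁻¹⁹ × 9.28×10⁻⁸ × 6.42×10³ = 1.91×10⁻²² A²
I_n = √(1.91×10⁻²²) = 1.38×10⁻¹¹ A = 13.8 pA

13.8 pA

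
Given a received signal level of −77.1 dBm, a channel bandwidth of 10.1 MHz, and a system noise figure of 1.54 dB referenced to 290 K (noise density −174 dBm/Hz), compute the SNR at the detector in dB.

Noise floor: N = −174 + 10 log₁₀(B) + NF
10 log₁₀(1.01×10⁷) = 70.04 dB
N = −174 + 70.04 + 1.54 = −102.42 dBm
SNR = P_sig − N = −77.1 − (−102.42) = 25.32 dB → 25.3 dB

25.3 dB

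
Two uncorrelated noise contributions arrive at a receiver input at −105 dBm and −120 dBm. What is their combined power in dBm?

−104.9 dBm

Convert to linear, add, convert back:
P₁ = 3.16×10⁻¹⁴ W, P₂ = 1.00×10⁻¹⁵ W
P_tot = 3.26×10⁻¹⁴ W → 10 log₁₀(P_tot / 10⁻³) = −104.9 dBm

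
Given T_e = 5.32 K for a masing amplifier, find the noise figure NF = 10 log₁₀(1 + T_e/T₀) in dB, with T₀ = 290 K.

F = 1 + T_e/T₀ = 1 + 5.32/290 = 1.01834
NF = 10 log₁₀(1.01834) = 0.079 dB

0.079 dB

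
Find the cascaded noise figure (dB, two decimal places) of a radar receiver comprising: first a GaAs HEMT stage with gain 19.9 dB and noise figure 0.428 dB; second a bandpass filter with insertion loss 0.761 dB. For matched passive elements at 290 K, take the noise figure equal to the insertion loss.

0.44 dB

Convert to linear (a loss of L dB is a gain of −L dB): F_i = 10^(NF_i/10), G_i = 10^(G_i,dB/10)
  Stage 1: F_1 = 10^(0.428/10) = 1.104, G_1 = 10^(19.9/10) = 97.72
  Stage 2: F_2 = 10^(0.761/10) = 1.192, G_2 = 10^(−0.761/10) = 0.8393
Friis cascade:
  F = 1.104 + (1.192 − 1)/97.72 = 1.106
NF = 10 log₁₀(1.106) = 0.44 dB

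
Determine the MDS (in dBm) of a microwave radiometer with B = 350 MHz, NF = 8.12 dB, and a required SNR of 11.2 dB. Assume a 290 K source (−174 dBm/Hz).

Sensitivity = −174 + 10 log₁₀(B) + NF + SNR_min
= −174 + 85.44 + 8.12 + 11.2
= −69.24 dBm → −69.2 dBm

−69.2 dBm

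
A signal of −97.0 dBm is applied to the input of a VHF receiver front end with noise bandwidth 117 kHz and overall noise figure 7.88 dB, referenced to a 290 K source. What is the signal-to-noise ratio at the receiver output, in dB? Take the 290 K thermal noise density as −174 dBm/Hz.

Noise floor: N = −174 + 10 log₁₀(B) + NF
10 log₁₀(1.17×10⁵) = 50.68 dB
N = −174 + 50.68 + 7.88 = −115.44 dBm
SNR = P_sig − N = −97.0 − (−115.44) = 18.44 dB → 18.4 dB

18.4 dB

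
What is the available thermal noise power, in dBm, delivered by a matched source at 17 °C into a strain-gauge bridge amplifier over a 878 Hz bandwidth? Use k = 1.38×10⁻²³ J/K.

−144.5 dBm

T = 17 °C + 273.15 = 290.15 K
P_n = kTB = 1.38×10⁻²³ × 290.15 × 8.78×10² = 3.52×10⁻¹⁸ W
In dBm: 10 log₁₀(3.52×10⁻¹⁸ / 10⁻³) = −144.5 dBm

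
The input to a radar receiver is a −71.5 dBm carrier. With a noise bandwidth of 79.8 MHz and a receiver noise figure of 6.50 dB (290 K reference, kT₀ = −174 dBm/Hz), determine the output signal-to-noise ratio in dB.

Noise floor: N = −174 + 10 log₁₀(B) + NF
10 log₁₀(7.98×10⁷) = 79.02 dB
N = −174 + 79.02 + 6.50 = −88.48 dBm
SNR = P_sig − N = −71.5 − (−88.48) = 16.98 dB → 17.0 dB

17.0 dB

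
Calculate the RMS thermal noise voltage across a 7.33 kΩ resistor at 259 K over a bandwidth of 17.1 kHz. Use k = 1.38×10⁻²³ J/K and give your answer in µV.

1.34 µV

V_n = √(4kTRB)
4kTRB = 4 × 1.38×10⁻²³ × 259 × 7.33×10³ × 1.71×10⁴ = 1.79×10⁻¹² V²
V_n = √(1.79×10⁻¹²) = 1.34×10⁻⁶ V = 1.34 µV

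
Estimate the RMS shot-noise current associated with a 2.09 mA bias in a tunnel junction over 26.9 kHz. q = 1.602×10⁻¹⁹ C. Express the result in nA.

I_n = √(2qI·B)
2qI·B = 2 × 1.602×10⁻¹⁹ × 2.09×10⁻³ × 2.69×10⁴ = 1.80×10⁻¹⁷ A²
I_n = √(1.80×10⁻¹⁷) = 4.24×10⁻⁹ A = 4.24 nA

4.24 nA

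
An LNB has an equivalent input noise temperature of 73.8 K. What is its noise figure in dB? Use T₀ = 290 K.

0.985 dB

F = 1 + T_e/T₀ = 1 + 73.8/290 = 1.25448
NF = 10 log₁₀(1.25448) = 0.985 dB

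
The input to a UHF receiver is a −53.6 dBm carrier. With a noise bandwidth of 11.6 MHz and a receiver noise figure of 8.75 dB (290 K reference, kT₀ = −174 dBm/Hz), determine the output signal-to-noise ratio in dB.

41.0 dB

Noise floor: N = −174 + 10 log₁₀(B) + NF
10 log₁₀(1.16×10⁷) = 70.64 dB
N = −174 + 70.64 + 8.75 = −94.61 dBm
SNR = P_sig − N = −53.6 − (−94.61) = 41.01 dB → 41.0 dB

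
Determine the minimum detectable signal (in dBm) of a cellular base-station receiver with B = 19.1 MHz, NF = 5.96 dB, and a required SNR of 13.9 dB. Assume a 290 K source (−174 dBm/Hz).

Sensitivity = −174 + 10 log₁₀(B) + NF + SNR_min
= −174 + 72.81 + 5.96 + 13.9
= −81.33 dBm → −81.3 dBm

−81.3 dBm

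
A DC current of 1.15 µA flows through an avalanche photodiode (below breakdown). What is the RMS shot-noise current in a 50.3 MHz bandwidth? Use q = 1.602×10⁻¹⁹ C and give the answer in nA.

I_n = √(2qI·B)
2qI·B = 2 × 1.602×10⁻¹⁹ × 1.15×10⁻⁶ × 5.03×10⁷ = 1.85×10⁻¹⁷ A²
I_n = √(1.85×10⁻¹⁷) = 4.31×10⁻⁹ A = 4.31 nA

4.31 nA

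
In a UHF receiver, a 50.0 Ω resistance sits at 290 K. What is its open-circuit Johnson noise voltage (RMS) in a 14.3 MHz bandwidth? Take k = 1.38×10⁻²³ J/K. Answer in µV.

3.38 µV

V_n = √(4kTRB)
4kTRB = 4 × 1.38×10⁻²³ × 290 × 5.00×10¹ × 1.43×10⁷ = 1.14×10⁻¹¹ V²
V_n = √(1.14×10⁻¹¹) = 3.38×10⁻⁶ V = 3.38 µV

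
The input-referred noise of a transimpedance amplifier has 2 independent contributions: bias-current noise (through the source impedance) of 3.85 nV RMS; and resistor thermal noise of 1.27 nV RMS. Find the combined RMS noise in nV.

4.05 nV

Uncorrelated sources add in power (mean-square): V_tot = √(ΣV_i²)
V_tot = √[(3.85×10⁻⁹)² + (1.27×10⁻⁹)²] = 4.05×10⁻⁹ V = 4.05 nV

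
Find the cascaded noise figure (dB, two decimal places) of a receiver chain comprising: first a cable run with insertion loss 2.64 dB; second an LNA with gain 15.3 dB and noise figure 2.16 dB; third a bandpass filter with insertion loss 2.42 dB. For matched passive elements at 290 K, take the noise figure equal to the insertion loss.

Convert to linear (a loss of L dB is a gain of −L dB): F_i = 10^(NF_i/10), G_i = 10^(G_i,dB/10)
  Stage 1: F_1 = 10^(2.64/10) = 1.837, G_1 = 10^(−2.64/10) = 0.5445
  Stage 2: F_2 = 10^(2.16/10) = 1.644, G_2 = 10^(15.3/10) = 33.88
  Stage 3: F_3 = 10^(2.42/10) = 1.746, G_3 = 10^(−2.42/10) = 0.5728
Friis cascade:
  F = 1.837 + (1.644 − 1)/0.5445 + (1.746 − 1)/18.45 = 3.060
NF = 10 log₁₀(3.060) = 4.86 dB

4.86 dB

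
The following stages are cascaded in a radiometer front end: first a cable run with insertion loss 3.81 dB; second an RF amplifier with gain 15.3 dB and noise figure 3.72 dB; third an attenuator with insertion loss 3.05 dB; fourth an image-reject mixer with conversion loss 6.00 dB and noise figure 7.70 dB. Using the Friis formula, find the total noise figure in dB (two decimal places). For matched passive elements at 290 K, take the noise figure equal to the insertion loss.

Convert to linear (a loss of L dB is a gain of −L dB): F_i = 10^(NF_i/10), G_i = 10^(G_i,dB/10)
  Stage 1: F_1 = 10^(3.81/10) = 2.404, G_1 = 10^(−3.81/10) = 0.4159
  Stage 2: F_2 = 10^(3.72/10) = 2.355, G_2 = 10^(15.3/10) = 33.88
  Stage 3: F_3 = 10^(3.05/10) = 2.018, G_3 = 10^(−3.05/10) = 0.4955
  Stage 4: F_4 = 10^(7.70/10) = 5.888, G_4 = 10^(−6.00/10) = 0.2512
Friis cascade:
  F = 2.404 + (2.355 − 1)/0.4159 + (2.018 − 1)/14.09 + (5.888 − 1)/6.982 = 6.435
NF = 10 log₁₀(6.435) = 8.09 dB

8.09 dB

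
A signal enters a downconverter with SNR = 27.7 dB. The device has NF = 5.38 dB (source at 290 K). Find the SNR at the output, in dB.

By definition F = SNR_in/SNR_out, so in dB: SNR_out = SNR_in − NF
SNR_out = 27.7 − 5.38 = 22.32 dB

22.32 dB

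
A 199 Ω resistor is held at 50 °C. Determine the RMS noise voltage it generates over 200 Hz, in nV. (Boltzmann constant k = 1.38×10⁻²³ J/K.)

26.6 nV

T = 50 °C + 273.15 = 323.15 K
V_n = √(4kTRB)
4kTRB = 4 × 1.38×10⁻²³ × 323.15 × 1.99×10² × 2.00×10² = 7.10×10⁻¹⁶ V²
V_n = √(7.10×10⁻¹⁶) = 2.66×10⁻⁸ V = 26.6 nV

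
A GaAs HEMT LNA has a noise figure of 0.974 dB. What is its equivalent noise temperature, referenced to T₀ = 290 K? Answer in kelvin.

F = 10^(0.974/10) = 1.25141
T_e = (F − 1)·T₀ = (1.25141 − 1) × 290 = 72.9 K

72.9 K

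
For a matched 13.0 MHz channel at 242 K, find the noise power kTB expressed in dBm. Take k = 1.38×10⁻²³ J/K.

−103.6 dBm

P_n = kTB = 1.38×10⁻²³ × 242 × 1.30×10⁷ = 4.34×10⁻¹⁴ W
In dBm: 10 log₁₀(4.34×10⁻¹⁴ / 10⁻³) = −103.6 dBm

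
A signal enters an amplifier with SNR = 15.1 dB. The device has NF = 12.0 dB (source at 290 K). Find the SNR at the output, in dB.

By definition F = SNR_in/SNR_out, so in dB: SNR_out = SNR_in − NF
SNR_out = 15.1 − 12.0 = 3.1 dB

3.1 dB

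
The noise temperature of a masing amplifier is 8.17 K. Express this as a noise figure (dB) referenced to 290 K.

0.121 dB

F = 1 + T_e/T₀ = 1 + 8.17/290 = 1.02817
NF = 10 log₁₀(1.02817) = 0.121 dB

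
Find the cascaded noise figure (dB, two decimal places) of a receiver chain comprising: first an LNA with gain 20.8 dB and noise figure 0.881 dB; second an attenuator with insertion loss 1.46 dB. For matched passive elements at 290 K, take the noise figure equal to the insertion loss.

Convert to linear (a loss of L dB is a gain of −L dB): F_i = 10^(NF_i/10), G_i = 10^(G_i,dB/10)
  Stage 1: F_1 = 10^(0.881/10) = 1.225, G_1 = 10^(20.8/10) = 120.2
  Stage 2: F_2 = 10^(1.46/10) = 1.400, G_2 = 10^(−1.46/10) = 0.7145
Friis cascade:
  F = 1.225 + (1.400 − 1)/120.2 = 1.228
NF = 10 log₁₀(1.228) = 0.89 dB

0.89 dB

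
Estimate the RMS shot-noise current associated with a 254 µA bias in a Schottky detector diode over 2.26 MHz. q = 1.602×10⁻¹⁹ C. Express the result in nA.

I_n = √(2qI·B)
2qI·B = 2 × 1.602×10⁻¹⁹ × 2.54×10⁻⁴ × 2.26×10⁶ = 1.84×10⁻¹⁶ A²
I_n = √(1.84×10⁻¹⁶) = 1.36×10⁻⁸ A = 13.6 nA

13.6 nA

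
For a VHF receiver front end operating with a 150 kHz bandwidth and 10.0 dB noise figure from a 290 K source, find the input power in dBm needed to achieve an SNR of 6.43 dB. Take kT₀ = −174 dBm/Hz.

Sensitivity = −174 + 10 log₁₀(B) + NF + SNR_min
= −174 + 51.76 + 10.0 + 6.43
= −105.81 dBm → −105.8 dBm

−105.8 dBm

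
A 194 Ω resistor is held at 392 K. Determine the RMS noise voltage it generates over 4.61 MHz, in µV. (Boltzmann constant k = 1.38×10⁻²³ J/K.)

V_n = √(4kTRB)
4kTRB = 4 × 1.38×10⁻²³ × 392 × 1.94×10² × 4.61×10⁶ = 1.94×10⁻¹¹ V²
V_n = √(1.94×10⁻¹¹) = 4.40×10⁻⁶ V = 4.40 µV

4.40 µV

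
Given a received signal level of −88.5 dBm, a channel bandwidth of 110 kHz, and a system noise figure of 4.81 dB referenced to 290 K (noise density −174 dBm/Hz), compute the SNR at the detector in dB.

30.3 dB

Noise floor: N = −174 + 10 log₁₀(B) + NF
10 log₁₀(1.10×10⁵) = 50.41 dB
N = −174 + 50.41 + 4.81 = −118.78 dBm
SNR = P_sig − N = −88.5 − (−118.78) = 30.28 dB → 30.3 dB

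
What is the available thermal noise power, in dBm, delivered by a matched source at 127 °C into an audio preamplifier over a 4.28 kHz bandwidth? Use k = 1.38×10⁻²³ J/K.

T = 127 °C + 273.15 = 400.15 K
P_n = kTB = 1.38×10⁻²³ × 400.15 × 4.28×10³ = 2.36×10⁻¹⁷ W
In dBm: 10 log₁₀(2.36×10⁻¹⁷ / 10⁻³) = −136.3 dBm

−136.3 dBm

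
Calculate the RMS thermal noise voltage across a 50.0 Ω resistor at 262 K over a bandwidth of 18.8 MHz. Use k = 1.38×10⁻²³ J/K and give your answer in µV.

V_n = √(4kTRB)
4kTRB = 4 × 1.38×10⁻²³ × 262 × 5.00×10¹ × 1.88×10⁷ = 1.36×10⁻¹¹ V²
V_n = √(1.36×10⁻¹¹) = 3.69×10⁻⁶ V = 3.69 µV

3.69 µV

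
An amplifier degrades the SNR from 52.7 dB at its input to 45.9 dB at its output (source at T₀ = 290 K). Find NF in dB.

NF (dB) = SNR_in(dB) − SNR_out(dB) when the source is at T₀
NF = 52.7 − 45.9 = 6.8 dB

6.8 dB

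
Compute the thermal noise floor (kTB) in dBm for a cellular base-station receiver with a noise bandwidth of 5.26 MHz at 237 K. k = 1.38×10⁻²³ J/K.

−107.6 dBm

P_n = kTB = 1.38×10⁻²³ × 237 × 5.26×10⁶ = 1.72×10⁻¹⁴ W
In dBm: 10 log₁₀(1.72×10⁻¹⁴ / 10⁻³) = −107.6 dBm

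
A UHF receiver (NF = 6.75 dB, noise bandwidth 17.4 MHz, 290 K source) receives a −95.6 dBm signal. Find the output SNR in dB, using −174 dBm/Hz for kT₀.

−0.8 dB

Noise floor: N = −174 + 10 log₁₀(B) + NF
10 log₁₀(1.74×10⁷) = 72.41 dB
N = −174 + 72.41 + 6.75 = −94.84 dBm
SNR = P_sig − N = −95.6 − (−94.84) = −0.76 dB → −0.8 dB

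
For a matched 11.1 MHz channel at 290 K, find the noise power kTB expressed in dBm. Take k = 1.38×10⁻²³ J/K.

P_n = kTB = 1.38×10⁻²³ × 290 × 1.11×10⁷ = 4.44×10⁻¹⁴ W
In dBm: 10 log₁₀(4.44×10⁻¹⁴ / 10⁻³) = −103.5 dBm

−103.5 dBm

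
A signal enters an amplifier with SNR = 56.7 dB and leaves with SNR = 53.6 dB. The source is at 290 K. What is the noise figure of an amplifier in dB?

3.1 dB

NF (dB) = SNR_in(dB) − SNR_out(dB) when the source is at T₀
NF = 56.7 − 53.6 = 3.1 dB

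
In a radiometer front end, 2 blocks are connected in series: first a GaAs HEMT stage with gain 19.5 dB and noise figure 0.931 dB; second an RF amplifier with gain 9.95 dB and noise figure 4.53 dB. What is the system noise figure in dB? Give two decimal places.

Convert to linear (a loss of L dB is a gain of −L dB): F_i = 10^(NF_i/10), G_i = 10^(G_i,dB/10)
  Stage 1: F_1 = 10^(0.931/10) = 1.239, G_1 = 10^(19.5/10) = 89.13
  Stage 2: F_2 = 10^(4.53/10) = 2.838, G_2 = 10^(9.95/10) = 9.886
Friis cascade:
  F = 1.239 + (2.838 − 1)/89.13 = 1.260
NF = 10 log₁₀(1.260) = 1.00 dB

1.00 dB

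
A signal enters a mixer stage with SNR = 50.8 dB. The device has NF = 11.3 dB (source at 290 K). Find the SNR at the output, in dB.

By definition F = SNR_in/SNR_out, so in dB: SNR_out = SNR_in − NF
SNR_out = 50.8 − 11.3 = 39.5 dB

39.5 dB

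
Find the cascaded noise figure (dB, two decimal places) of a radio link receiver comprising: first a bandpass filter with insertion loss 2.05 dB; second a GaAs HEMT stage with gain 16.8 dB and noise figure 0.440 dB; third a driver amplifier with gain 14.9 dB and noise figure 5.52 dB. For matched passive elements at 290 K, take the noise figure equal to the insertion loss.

2.70 dB

Convert to linear (a loss of L dB is a gain of −L dB): F_i = 10^(NF_i/10), G_i = 10^(G_i,dB/10)
  Stage 1: F_1 = 10^(2.05/10) = 1.603, G_1 = 10^(−2.05/10) = 0.6237
  Stage 2: F_2 = 10^(0.440/10) = 1.107, G_2 = 10^(16.8/10) = 47.86
  Stage 3: F_3 = 10^(5.52/10) = 3.565, G_3 = 10^(14.9/10) = 30.90
Friis cascade:
  F = 1.603 + (1.107 − 1)/0.6237 + (3.565 − 1)/29.85 = 1.860
NF = 10 log₁₀(1.860) = 2.70 dB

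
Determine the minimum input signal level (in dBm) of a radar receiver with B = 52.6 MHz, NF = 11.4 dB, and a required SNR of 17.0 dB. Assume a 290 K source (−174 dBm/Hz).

Sensitivity = −174 + 10 log₁₀(B) + NF + SNR_min
= −174 + 77.21 + 11.4 + 17.0
= −68.39 dBm → −68.4 dBm

−68.4 dBm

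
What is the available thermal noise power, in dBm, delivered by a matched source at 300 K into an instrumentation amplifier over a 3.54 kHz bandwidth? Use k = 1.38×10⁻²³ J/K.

P_n = kTB = 1.38×10⁻²³ × 300 × 3.54×10³ = 1.47×10⁻¹⁷ W
In dBm: 10 log₁₀(1.47×10⁻¹⁷ / 10⁻³) = −138.3 dBm

−138.3 dBm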